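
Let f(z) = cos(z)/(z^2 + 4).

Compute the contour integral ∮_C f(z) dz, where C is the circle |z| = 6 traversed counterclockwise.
0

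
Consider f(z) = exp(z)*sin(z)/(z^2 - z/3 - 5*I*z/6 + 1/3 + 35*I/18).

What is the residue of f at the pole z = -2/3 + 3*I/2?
Write f(z) = P(z)/Q(z) with P(z) = exp(z)*sin(z) and Q(z) = z^2 - z/3 - 5*I*z/6 + 1/3 + 35*I/18.
The denominator factors as Q(z) = (z - 1 + 2*I/3)*(z + 2/3 - 3*I/2), so z = -2/3 + 3*I/2 is a simple zero of Q and P is analytic there; z = -2/3 + 3*I/2 is therefore a simple pole and
  Res(f, z₀) = P(z₀)/Q'(z₀).

Q'(z) = 2*z - 1/3 - 5*I/6, so Q'(-2/3 + 3*I/2) = -5/3 + 13*I/6.
P(-2/3 + 3*I/2) = -exp(-2/3 + 3*I/2)*sin(2/3 - 3*I/2).

Res(f, -2/3 + 3*I/2) = (-exp(-2/3 + 3*I/2)*sin(2/3 - 3*I/2))/(-5/3 + 13*I/6) = (60/269 + 78*I/269)*exp(-2/3 + 3*I/2)*sin(2/3 - 3*I/2)

Final answer: (60/269 + 78*I/269)*exp(-2/3 + 3*I/2)*sin(2/3 - 3*I/2)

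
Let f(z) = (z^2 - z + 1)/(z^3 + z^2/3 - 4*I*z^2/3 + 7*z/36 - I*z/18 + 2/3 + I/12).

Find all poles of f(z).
The singularities of f are the zeros of the denominator. Factoring,
  z^3 + z^2/3 - 4*I*z^2/3 + 7*z/36 - I*z/18 + 2/3 + I/12 = (z + 2/3 - I/3)*(z - 3*I/2)*(z - 1/3 + I/2)
so the candidates are z = -2/3 + I/3, z = 3*I/2, z = 1/3 - I/2.

Check the numerator P(z) = z^2 - z + 1 at each one:
  P(-2/3 + I/3) = 2 - 7*I/9 ≠ 0, so z = -2/3 + I/3 is a (simple) pole.
  P(3*I/2) = -5/4 - 3*I/2 ≠ 0, so z = 3*I/2 is a (simple) pole.
  P(1/3 - I/2) = 19/36 + I/6 ≠ 0, so z = 1/3 - I/2 is a (simple) pole.

Poles of f: {-2/3 + I/3, 3*I/2, 1/3 - I/2}

Final answer: {-2/3 + I/3, 3*I/2, 1/3 - I/2}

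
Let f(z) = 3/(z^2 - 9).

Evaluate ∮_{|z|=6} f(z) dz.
By the residue theorem, ∮_C f(z) dz = 2πi · (sum of the residues of f at the poles inside |z| = 6).

The denominator factors as (z + 3)*(z - 3), so the singularities of f are simple poles at z = -3, z = 3.
  |-3|² = 9 < 36 = 6², so this pole is inside the contour.
  |3|² = 9 < 36 = 6², so this pole is inside the contour.

With P(z) = 3 and Q(z) = z^2 - 9, each pole is simple, so Res(f, z₀) = P(z₀)/Q'(z₀) with Q'(z) = 2*z.
  Res(f, -3) = P(-3)/Q'(-3) = (3)/(-6) = -1/2
  Res(f, 3) = P(3)/Q'(3) = (3)/(6) = 1/2

Sum of residues inside C: 0
∮_C f(z) dz = 2πi · (0) = 0

Final answer: 0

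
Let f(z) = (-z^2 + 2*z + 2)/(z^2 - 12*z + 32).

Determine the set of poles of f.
The singularities of f are the zeros of the denominator. Factoring,
  z^2 - 12*z + 32 = (z - 8)*(z - 4)
so the candidates are z = 8, z = 4.

Check the numerator P(z) = -z^2 + 2*z + 2 at each one:
  P(8) = -46 ≠ 0, so z = 8 is a (simple) pole.
  P(4) = -6 ≠ 0, so z = 4 is a (simple) pole.

Poles of f: {4, 8}

Final answer: {4, 8}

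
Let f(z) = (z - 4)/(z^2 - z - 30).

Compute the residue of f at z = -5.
Write f(z) = P(z)/Q(z) with P(z) = z - 4 and Q(z) = z^2 - z - 30.
The denominator factors as Q(z) = (z - 6)*(z + 5), so z = -5 is a simple zero of Q and P is analytic there; z = -5 is therefore a simple pole and
  Res(f, z₀) = P(z₀)/Q'(z₀).

Q'(z) = 2*z - 1, so Q'(-5) = -11.
P(-5) = -9.

Res(f, -5) = (-9)/(-11) = 9/11

Final answer: 9/11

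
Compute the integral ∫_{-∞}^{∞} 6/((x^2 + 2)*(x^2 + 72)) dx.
Let f(z) = 6/((z^2 + 2)*(z^2 + 72)). The denominator has no real zeros and deg Q - deg P = 4 ≥ 2, so the integral of f over the upper semicircle |z| = R tends to 0 as R → ∞. Closing the contour in the upper half-plane,
  ∫_{-∞}^{∞} f(x) dx = 2πi · Σ Res(f, z_k)  over the poles with Im z_k > 0.

Zeros of the denominator: z^2 + 2 = 0 gives z = ±sqrt(2)*I; z^2 + 72 = 0 gives z = ±6*sqrt(2)*I.
Upper half-plane: z = sqrt(2)*I, z = 6*sqrt(2)*I (simple).

Each pole is a simple zero of Q(z) = z^4 + 74*z^2 + 144, so Res(f, z₀) = P(z₀)/Q'(z₀) with P(z) = 6, Q'(z) = 4*z^3 + 148*z:
  Res(f, sqrt(2)*I) = (6)/(140*sqrt(2)*I) = -3*sqrt(2)*I/140
  Res(f, 6*sqrt(2)*I) = (6)/(-840*sqrt(2)*I) = sqrt(2)*I/280

Sum of residues: -sqrt(2)*I/56
∫_{-∞}^{∞} f(x) dx = 2πi · (-sqrt(2)*I/56) = sqrt(2)*pi/28

Final answer: sqrt(2)*pi/28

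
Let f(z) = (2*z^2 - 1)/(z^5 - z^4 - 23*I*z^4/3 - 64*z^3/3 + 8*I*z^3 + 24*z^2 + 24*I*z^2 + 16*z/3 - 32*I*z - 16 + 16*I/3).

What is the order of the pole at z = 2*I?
4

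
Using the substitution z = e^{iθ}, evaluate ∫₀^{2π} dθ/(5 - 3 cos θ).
pi/2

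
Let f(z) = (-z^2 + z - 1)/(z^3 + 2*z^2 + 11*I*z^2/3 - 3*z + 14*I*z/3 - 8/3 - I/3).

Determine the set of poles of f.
The singularities of f are the zeros of the denominator. Factoring,
  z^3 + 2*z^2 + 11*I*z^2/3 - 3*z + 14*I*z/3 - 8/3 - I/3 = (z + I)*(z + 1 + 2*I/3)*(z + 1 + 2*I)
so the candidates are z = -I, z = -1 - 2*I/3, z = -1 - 2*I.

Check the numerator P(z) = -z^2 + z - 1 at each one:
  P(-I) = -I ≠ 0, so z = -I is a (simple) pole.
  P(-1 - 2*I/3) = -23/9 - 2*I ≠ 0, so z = -1 - 2*I/3 is a (simple) pole.
  P(-1 - 2*I) = 1 - 6*I ≠ 0, so z = -1 - 2*I is a (simple) pole.

Poles of f: {-1 - 2*I, -1 - 2*I/3, -I}

Final answer: {-1 - 2*I, -1 - 2*I/3, -I}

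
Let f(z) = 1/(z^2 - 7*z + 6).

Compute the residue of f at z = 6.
Write f(z) = P(z)/Q(z) with P(z) = 1 and Q(z) = z^2 - 7*z + 6.
The denominator factors as Q(z) = (z - 1)*(z - 6), so z = 6 is a simple zero of Q and P is analytic there; z = 6 is therefore a simple pole and
  Res(f, z₀) = P(z₀)/Q'(z₀).

Q'(z) = 2*z - 7, so Q'(6) = 5.
P(6) = 1.

Res(f, 6) = (1)/(5) = 1/5

Final answer: 1/5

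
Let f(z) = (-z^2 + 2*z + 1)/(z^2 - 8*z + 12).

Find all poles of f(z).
The singularities of f are the zeros of the denominator. Factoring,
  z^2 - 8*z + 12 = (z - 6)*(z - 2)
so the candidates are z = 6, z = 2.

Check the numerator P(z) = -z^2 + 2*z + 1 at each one:
  P(6) = -23 ≠ 0, so z = 6 is a (simple) pole.
  P(2) = 1 ≠ 0, so z = 2 is a (simple) pole.

Poles of f: {2, 6}

Final answer: {2, 6}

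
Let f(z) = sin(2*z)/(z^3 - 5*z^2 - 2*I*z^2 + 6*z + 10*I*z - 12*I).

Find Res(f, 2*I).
Write f(z) = P(z)/Q(z) with P(z) = sin(2*z) and Q(z) = z^3 - 5*z^2 - 2*I*z^2 + 6*z + 10*I*z - 12*I.
The denominator factors as Q(z) = (z - 2*I)*(z - 2)*(z - 3), so z = 2*I is a simple zero of Q and P is analytic there; z = 2*I is therefore a simple pole and
  Res(f, z₀) = P(z₀)/Q'(z₀).

Q'(z) = 3*z^2 - 10*z - 4*I*z + 6 + 10*I, so Q'(2*I) = 2 - 10*I.
P(2*I) = I*sinh(4).

Res(f, 2*I) = (I*sinh(4))/(2 - 10*I) = (-5/52 + I/52)*sinh(4)

Final answer: (-5/52 + I/52)*sinh(4)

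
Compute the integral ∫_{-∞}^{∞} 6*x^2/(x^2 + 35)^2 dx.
Let f(z) = 6*z^2/(z^2 + 35)^2. The denominator has no real zeros and deg Q - deg P = 2 ≥ 2, so the integral of f over the upper semicircle |z| = R tends to 0 as R → ∞. Closing the contour in the upper half-plane,
  ∫_{-∞}^{∞} f(x) dx = 2πi · Σ Res(f, z_k)  over the poles with Im z_k > 0.

Zeros of the denominator: z^2 + 35 = 0 gives z = ±sqrt(35)*I.
Upper half-plane: z = sqrt(35)*I (a pole of order 2).

Write f(z) = g(z)/(z - sqrt(35)*I)^2 with g(z) = 6*z^2/(z + sqrt(35)*I)^2. For a double pole, Res(f, z₀) = g'(z₀):
  g'(z) = 12*sqrt(35)*I*z/(z + sqrt(35)*I)^3
  Res(f, sqrt(35)*I) = g'(sqrt(35)*I) = -3*sqrt(35)*I/70

∫_{-∞}^{∞} f(x) dx = 2πi · (-3*sqrt(35)*I/70) = 3*sqrt(35)*pi/35

Final answer: 3*sqrt(35)*pi/35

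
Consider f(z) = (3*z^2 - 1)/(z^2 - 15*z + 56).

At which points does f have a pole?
The singularities of f are the zeros of the denominator. Factoring,
  z^2 - 15*z + 56 = (z - 8)*(z - 7)
so the candidates are z = 8, z = 7.

Check the numerator P(z) = 3*z^2 - 1 at each one:
  P(8) = 191 ≠ 0, so z = 8 is a (simple) pole.
  P(7) = 146 ≠ 0, so z = 7 is a (simple) pole.

Poles of f: {7, 8}

Final answer: {7, 8}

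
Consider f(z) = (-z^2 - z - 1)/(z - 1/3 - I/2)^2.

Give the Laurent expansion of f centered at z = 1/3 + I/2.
Put w = z - (1/3 + I/2), i.e. z = w + 1/3 + I/2. The denominator is w^2, so it suffices to rewrite the numerator in powers of w.

P(z) = -z^2 - z - 1
P(w + 1/3 + I/2) = -43/36 - 5*I/6 + (-5/3 - I)*w - w^2

Dividing each term by w^2:
  f = (-43/36 - 5*I/6)/w^2 + (-5/3 - I)/w - 1

Substituting back w = z - 1/3 - I/2:
  f(z) = (-43/36 - 5*I/6)/(z - 1/3 - I/2)^2 + (-5/3 - I)/(z - 1/3 - I/2) - 1

The series is finite because the numerator is a polynomial; the negative powers form the principal part, and the coefficient of 1/(z - 1/3 - I/2) gives Res(f, 1/3 + I/2) = -5/3 - I.

Final answer: (-43/36 - 5*I/6)/(z - 1/3 - I/2)^2 + (-5/3 - I)/(z - 1/3 - I/2) - 1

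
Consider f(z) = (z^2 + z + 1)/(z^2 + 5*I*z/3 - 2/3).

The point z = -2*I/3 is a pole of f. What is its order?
1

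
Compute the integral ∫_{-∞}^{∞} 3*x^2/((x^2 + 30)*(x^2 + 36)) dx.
Let f(z) = 3*z^2/((z^2 + 30)*(z^2 + 36)). The denominator has no real zeros and deg Q - deg P = 2 ≥ 2, so the integral of f over the upper semicircle |z| = R tends to 0 as R → ∞. Closing the contour in the upper half-plane,
  ∫_{-∞}^{∞} f(x) dx = 2πi · Σ Res(f, z_k)  over the poles with Im z_k > 0.

Zeros of the denominator: z^2 + 30 = 0 gives z = ±sqrt(30)*I; z^2 + 36 = 0 gives z = ±6*I.
Upper half-plane: z = 6*I, z = sqrt(30)*I (simple).

Each pole is a simple zero of Q(z) = z^4 + 66*z^2 + 1080, so Res(f, z₀) = P(z₀)/Q'(z₀) with P(z) = 3*z^2, Q'(z) = 4*z^3 + 132*z:
  Res(f, 6*I) = (-108)/(-72*I) = -3*I/2
  Res(f, sqrt(30)*I) = (-90)/(12*sqrt(30)*I) = sqrt(30)*I/4

Sum of residues: I*(-6 + sqrt(30))/4
∫_{-∞}^{∞} f(x) dx = 2πi · (I*(-6 + sqrt(30))/4) = pi*(6 - sqrt(30))/2

Final answer: pi*(6 - sqrt(30))/2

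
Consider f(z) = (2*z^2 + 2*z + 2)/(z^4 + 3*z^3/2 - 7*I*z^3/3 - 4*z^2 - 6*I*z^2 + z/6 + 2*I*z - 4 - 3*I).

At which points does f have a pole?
{-3, -2*I/3, 1/2 + I, 1 + 2*I}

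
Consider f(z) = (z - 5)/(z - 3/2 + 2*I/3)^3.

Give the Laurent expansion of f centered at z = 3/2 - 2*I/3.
Put w = z - (3/2 - 2*I/3), i.e. z = w + 3/2 - 2*I/3. The denominator is w^3, so it suffices to rewrite the numerator in powers of w.

P(z) = z - 5
P(w + 3/2 - 2*I/3) = -7/2 - 2*I/3 + w

Dividing each term by w^3:
  f = (-7/2 - 2*I/3)/w^3 + 1/w^2

Substituting back w = z - 3/2 + 2*I/3:
  f(z) = (-7/2 - 2*I/3)/(z - 3/2 + 2*I/3)^3 + 1/(z - 3/2 + 2*I/3)^2

The series is finite because the numerator is a polynomial; the negative powers form the principal part.

Final answer: (-7/2 - 2*I/3)/(z - 3/2 + 2*I/3)^3 + 1/(z - 3/2 + 2*I/3)^2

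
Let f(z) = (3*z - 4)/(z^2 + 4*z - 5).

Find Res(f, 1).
Write f(z) = P(z)/Q(z) with P(z) = 3*z - 4 and Q(z) = z^2 + 4*z - 5.
The denominator factors as Q(z) = (z + 5)*(z - 1), so z = 1 is a simple zero of Q and P is analytic there; z = 1 is therefore a simple pole and
  Res(f, z₀) = P(z₀)/Q'(z₀).

Q'(z) = 2*z + 4, so Q'(1) = 6.
P(1) = -1.

Res(f, 1) = (-1)/(6) = -1/6

Final answer: -1/6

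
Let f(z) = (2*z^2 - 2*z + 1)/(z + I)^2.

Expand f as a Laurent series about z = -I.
Put w = z - (-I), i.e. z = w - I. The denominator is w^2, so it suffices to rewrite the numerator in powers of w.

P(z) = 2*z^2 - 2*z + 1
P(w - I) = -1 + 2*I + (-2 - 4*I)*w + 2*w^2

Dividing each term by w^2:
  f = (-1 + 2*I)/w^2 + (-2 - 4*I)/w + 2

Substituting back w = z + I:
  f(z) = (-1 + 2*I)/(z + I)^2 + (-2 - 4*I)/(z + I) + 2

The series is finite because the numerator is a polynomial; the negative powers form the principal part, and the coefficient of 1/(z + I) gives Res(f, -I) = -2 - 4*I.

Final answer: (-1 + 2*I)/(z + I)^2 + (-2 - 4*I)/(z + I) + 2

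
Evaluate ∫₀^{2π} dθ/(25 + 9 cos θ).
Let J = ∫₀^{2π} dθ/(25 + 9 cos θ).
Put z = e^{iθ}: then cos θ = (z + 1/z)/2, dθ = dz/(iz), and z runs once counterclockwise around |z| = 1:
  J = ∮_{|z|=1} 1/(25 + 9*(z + 1/z)/2) · dz/(iz) = (2/i) ∮_{|z|=1} dz/(9*z^2 + 50*z + 9).
The roots of 9*z^2 + 50*z + 9 are z = (-25 ± sqrt(25^2 - 9^2))/9, with sqrt(544) = 4*sqrt(34); their product is 1, so only z₊ = -25/9 + 4*sqrt(34)/9 lies inside the unit circle (z₋ = -25/9 - 4*sqrt(34)/9 lies outside).
z₊ is a simple zero of q(z) = 9*z^2 + 50*z + 9, so Res(1/q, z₊) = 1/q'(z₊) with q'(z) = 18*z + 50; and q'(z₊) = 9*(z₊ - z₋) = 8*sqrt(34).
Therefore J = (2/i) · 2πi · 1/(8*sqrt(34)) = 2*pi/(4*sqrt(34)) = sqrt(34)*pi/68

Final answer: sqrt(34)*pi/68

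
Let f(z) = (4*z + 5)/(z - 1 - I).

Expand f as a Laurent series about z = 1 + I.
Put w = z - (1 + I), i.e. z = w + 1 + I. The denominator is w, so it suffices to rewrite the numerator in powers of w.

P(z) = 4*z + 5
P(w + 1 + I) = 9 + 4*I + 4*w

Dividing each term by w:
  f = (9 + 4*I)/w + 4

Substituting back w = z - 1 - I:
  f(z) = (9 + 4*I)/(z - 1 - I) + 4

The series is finite because the numerator is a polynomial; the negative powers form the principal part, and the coefficient of 1/(z - 1 - I) gives Res(f, 1 + I) = 9 + 4*I.

Final answer: (9 + 4*I)/(z - 1 - I) + 4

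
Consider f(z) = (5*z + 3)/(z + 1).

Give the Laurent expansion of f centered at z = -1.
Put w = z - (-1), i.e. z = w - 1. The denominator is w, so it suffices to rewrite the numerator in powers of w.

P(z) = 5*z + 3
P(w - 1) = -2 + 5*w

Dividing each term by w:
  f = -2/w + 5

Substituting back w = z + 1:
  f(z) = -2/(z + 1) + 5

The series is finite because the numerator is a polynomial; the negative powers form the principal part, and the coefficient of 1/(z + 1) gives Res(f, -1) = -2.

Final answer: -2/(z + 1) + 5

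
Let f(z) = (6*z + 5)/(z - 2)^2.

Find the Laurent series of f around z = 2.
Put w = z - (2), i.e. z = w + 2. The denominator is w^2, so it suffices to rewrite the numerator in powers of w.

P(z) = 6*z + 5
P(w + 2) = 17 + 6*w

Dividing each term by w^2:
  f = 17/w^2 + 6/w

Substituting back w = z - 2:
  f(z) = 17/(z - 2)^2 + 6/(z - 2)

The series is finite because the numerator is a polynomial; the negative powers form the principal part, and the coefficient of 1/(z - 2) gives Res(f, 2) = 6.

Final answer: 17/(z - 2)^2 + 6/(z - 2)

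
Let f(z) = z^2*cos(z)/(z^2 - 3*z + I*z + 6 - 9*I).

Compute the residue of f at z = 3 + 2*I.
Write f(z) = P(z)/Q(z) with P(z) = z^2*cos(z) and Q(z) = z^2 - 3*z + I*z + 6 - 9*I.
The denominator factors as Q(z) = (z + 3*I)*(z - 3 - 2*I), so z = 3 + 2*I is a simple zero of Q and P is analytic there; z = 3 + 2*I is therefore a simple pole and
  Res(f, z₀) = P(z₀)/Q'(z₀).

Q'(z) = 2*z - 3 + I, so Q'(3 + 2*I) = 3 + 5*I.
P(3 + 2*I) = (5 + 12*I)*cos(3 + 2*I).

Res(f, 3 + 2*I) = ((5 + 12*I)*cos(3 + 2*I))/(3 + 5*I) = (75/34 + 11*I/34)*cos(3 + 2*I)

Final answer: (75/34 + 11*I/34)*cos(3 + 2*I)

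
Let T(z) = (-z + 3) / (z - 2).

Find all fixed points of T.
{1/2 - sqrt(13)/2, 1/2 + sqrt(13)/2}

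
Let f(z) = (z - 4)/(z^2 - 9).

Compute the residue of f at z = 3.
-1/6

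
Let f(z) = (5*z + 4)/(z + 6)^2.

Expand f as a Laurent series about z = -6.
Put w = z - (-6), i.e. z = w - 6. The denominator is w^2, so it suffices to rewrite the numerator in powers of w.

P(z) = 5*z + 4
P(w - 6) = -26 + 5*w

Dividing each term by w^2:
  f = -26/w^2 + 5/w

Substituting back w = z + 6:
  f(z) = -26/(z + 6)^2 + 5/(z + 6)

The series is finite because the numerator is a polynomial; the negative powers form the principal part, and the coefficient of 1/(z + 6) gives Res(f, -6) = 5.

Final answer: -26/(z + 6)^2 + 5/(z + 6)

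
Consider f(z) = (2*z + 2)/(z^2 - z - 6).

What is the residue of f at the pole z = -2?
Write f(z) = P(z)/Q(z) with P(z) = 2*z + 2 and Q(z) = z^2 - z - 6.
The denominator factors as Q(z) = (z - 3)*(z + 2), so z = -2 is a simple zero of Q and P is analytic there; z = -2 is therefore a simple pole and
  Res(f, z₀) = P(z₀)/Q'(z₀).

Q'(z) = 2*z - 1, so Q'(-2) = -5.
P(-2) = -2.

Res(f, -2) = (-2)/(-5) = 2/5

Final answer: 2/5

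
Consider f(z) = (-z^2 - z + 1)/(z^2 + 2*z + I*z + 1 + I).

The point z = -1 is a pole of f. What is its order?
1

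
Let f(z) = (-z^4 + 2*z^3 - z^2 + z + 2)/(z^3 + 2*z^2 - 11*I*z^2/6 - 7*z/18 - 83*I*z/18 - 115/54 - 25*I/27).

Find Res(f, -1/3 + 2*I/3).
Write f(z) = P(z)/Q(z) with P(z) = -z^4 + 2*z^3 - z^2 + z + 2 and Q(z) = z^3 + 2*z^2 - 11*I*z^2/6 - 7*z/18 - 83*I*z/18 - 115/54 - 25*I/27.
The denominator factors as Q(z) = (z + 2 + I/3)*(z + 1/3 - 2*I/3)*(z - 1/3 - 3*I/2), so z = -1/3 + 2*I/3 is a simple zero of Q and P is analytic there; z = -1/3 + 2*I/3 is therefore a simple pole and
  Res(f, z₀) = P(z₀)/Q'(z₀).

Q'(z) = 3*z^2 + 4*z - 11*I*z/3 - 7/18 - 83*I/18, so Q'(-1/3 + 2*I/3) = -5/18 - 37*I/18.
P(-1/3 + 2*I/3) = 235/81 + 2*I/3.

Res(f, -1/3 + 2*I/3) = (235/81 + 2*I/3)/(-5/18 - 37*I/18) = -3173/6273 + 8425*I/6273

Final answer: -3173/6273 + 8425*I/6273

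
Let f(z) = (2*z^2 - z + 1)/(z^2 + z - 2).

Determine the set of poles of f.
{-2, 1}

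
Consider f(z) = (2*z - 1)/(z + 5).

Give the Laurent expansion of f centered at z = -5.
-11/(z + 5) + 2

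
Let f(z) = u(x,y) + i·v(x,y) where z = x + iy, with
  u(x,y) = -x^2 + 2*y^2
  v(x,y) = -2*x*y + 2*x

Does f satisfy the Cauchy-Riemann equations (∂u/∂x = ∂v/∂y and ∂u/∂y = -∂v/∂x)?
∂u/∂x = -2*x
∂v/∂y = -2*x
∂u/∂y = 4*y
∂v/∂x = 2 - 2*y
∂u/∂y ≠ -∂v/∂x; the Cauchy-Riemann equations are not satisfied, so f is not analytic.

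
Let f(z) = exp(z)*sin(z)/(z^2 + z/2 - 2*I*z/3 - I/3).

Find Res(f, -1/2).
Write f(z) = P(z)/Q(z) with P(z) = exp(z)*sin(z) and Q(z) = z^2 + z/2 - 2*I*z/3 - I/3.
The denominator factors as Q(z) = (z + 1/2)*(z - 2*I/3), so z = -1/2 is a simple zero of Q and P is analytic there; z = -1/2 is therefore a simple pole and
  Res(f, z₀) = P(z₀)/Q'(z₀).

Q'(z) = 2*z + 1/2 - 2*I/3, so Q'(-1/2) = -1/2 - 2*I/3.
P(-1/2) = -exp(-1/2)*sin(1/2).

Res(f, -1/2) = (-exp(-1/2)*sin(1/2))/(-1/2 - 2*I/3) = (18/25 - 24*I/25)*exp(-1/2)*sin(1/2)

Final answer: (18/25 - 24*I/25)*exp(-1/2)*sin(1/2)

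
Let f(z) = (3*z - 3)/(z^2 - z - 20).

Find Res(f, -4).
Write f(z) = P(z)/Q(z) with P(z) = 3*z - 3 and Q(z) = z^2 - z - 20.
The denominator factors as Q(z) = (z + 4)*(z - 5), so z = -4 is a simple zero of Q and P is analytic there; z = -4 is therefore a simple pole and
  Res(f, z₀) = P(z₀)/Q'(z₀).

Q'(z) = 2*z - 1, so Q'(-4) = -9.
P(-4) = -15.

Res(f, -4) = (-15)/(-9) = 5/3

Final answer: 5/3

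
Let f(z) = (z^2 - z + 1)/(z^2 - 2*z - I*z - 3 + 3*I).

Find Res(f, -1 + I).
Write f(z) = P(z)/Q(z) with P(z) = z^2 - z + 1 and Q(z) = z^2 - 2*z - I*z - 3 + 3*I.
The denominator factors as Q(z) = (z + 1 - I)*(z - 3), so z = -1 + I is a simple zero of Q and P is analytic there; z = -1 + I is therefore a simple pole and
  Res(f, z₀) = P(z₀)/Q'(z₀).

Q'(z) = 2*z - 2 - I, so Q'(-1 + I) = -4 + I.
P(-1 + I) = 2 - 3*I.

Res(f, -1 + I) = (2 - 3*I)/(-4 + I) = -11/17 + 10*I/17

Final answer: -11/17 + 10*I/17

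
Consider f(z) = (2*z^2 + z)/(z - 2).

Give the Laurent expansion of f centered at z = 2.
Put w = z - (2), i.e. z = w + 2. The denominator is w, so it suffices to rewrite the numerator in powers of w.

P(z) = 2*z^2 + z
P(w + 2) = 10 + 9*w + 2*w^2

Dividing each term by w:
  f = 10/w + 9 + 2*w

Substituting back w = z - 2:
  f(z) = 10/(z - 2) + 9 + 2*(z - 2)

The series is finite because the numerator is a polynomial; the negative powers form the principal part, and the coefficient of 1/(z - 2) gives Res(f, 2) = 10.

Final answer: 10/(z - 2) + 9 + 2*(z - 2)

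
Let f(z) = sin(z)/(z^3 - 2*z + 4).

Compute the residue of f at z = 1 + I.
Write f(z) = P(z)/Q(z) with P(z) = sin(z) and Q(z) = z^3 - 2*z + 4.
The denominator factors as Q(z) = (z - 1 - I)*(z - 1 + I)*(z + 2), so z = 1 + I is a simple zero of Q and P is analytic there; z = 1 + I is therefore a simple pole and
  Res(f, z₀) = P(z₀)/Q'(z₀).

Q'(z) = 3*z^2 - 2, so Q'(1 + I) = -2 + 6*I.
P(1 + I) = sin(1 + I).

Res(f, 1 + I) = (sin(1 + I))/(-2 + 6*I) = (-1/20 - 3*I/20)*sin(1 + I)

Final answer: (-1/20 - 3*I/20)*sin(1 + I)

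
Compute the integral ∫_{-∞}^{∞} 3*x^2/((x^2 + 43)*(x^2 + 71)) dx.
Let f(z) = 3*z^2/((z^2 + 43)*(z^2 + 71)). The denominator has no real zeros and deg Q - deg P = 2 ≥ 2, so the integral of f over the upper semicircle |z| = R tends to 0 as R → ∞. Closing the contour in the upper half-plane,
  ∫_{-∞}^{∞} f(x) dx = 2πi · Σ Res(f, z_k)  over the poles with Im z_k > 0.

Zeros of the denominator: z^2 + 71 = 0 gives z = ±sqrt(71)*I; z^2 + 43 = 0 gives z = ±sqrt(43)*I.
Upper half-plane: z = sqrt(43)*I, z = sqrt(71)*I (simple).

Each pole is a simple zero of Q(z) = z^4 + 114*z^2 + 3053, so Res(f, z₀) = P(z₀)/Q'(z₀) with P(z) = 3*z^2, Q'(z) = 4*z^3 + 228*z:
  Res(f, sqrt(43)*I) = (-129)/(56*sqrt(43)*I) = 3*sqrt(43)*I/56
  Res(f, sqrt(71)*I) = (-213)/(-56*sqrt(71)*I) = -3*sqrt(71)*I/56

Sum of residues: 3*I*(-sqrt(71) + sqrt(43))/56
∫_{-∞}^{∞} f(x) dx = 2πi · (3*I*(-sqrt(71) + sqrt(43))/56) = 3*pi*(-sqrt(43) + sqrt(71))/28

Final answer: 3*pi*(-sqrt(43) + sqrt(71))/28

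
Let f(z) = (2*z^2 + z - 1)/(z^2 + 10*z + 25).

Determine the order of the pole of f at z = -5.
Factor the denominator:
  z^2 + 10*z + 25 = (z + 5)^2

The numerator P(z) = 2*z^2 + z - 1 has P(-5) = 44 ≠ 0, so no factor of (z + 5) cancels.
Near z = -5 we can therefore write f(z) = g(z)/(z + 5)^2 with g analytic at -5 and g(-5) ≠ 0 (g is just the numerator).

Hence z = -5 is a pole of order 2.

Final answer: 2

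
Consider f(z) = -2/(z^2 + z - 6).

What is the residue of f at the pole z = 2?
-2/5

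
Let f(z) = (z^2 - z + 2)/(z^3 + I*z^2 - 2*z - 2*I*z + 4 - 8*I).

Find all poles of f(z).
{-2, -2*I, 2 + I}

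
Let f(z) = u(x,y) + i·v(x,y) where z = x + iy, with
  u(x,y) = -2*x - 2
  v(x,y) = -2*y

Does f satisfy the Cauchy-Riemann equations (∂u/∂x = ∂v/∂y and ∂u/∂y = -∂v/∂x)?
∂u/∂x = -2
∂v/∂y = -2
∂u/∂y = 0
∂v/∂x = 0
∂u/∂x = ∂v/∂y and ∂u/∂y = -∂v/∂x hold identically; f is analytic.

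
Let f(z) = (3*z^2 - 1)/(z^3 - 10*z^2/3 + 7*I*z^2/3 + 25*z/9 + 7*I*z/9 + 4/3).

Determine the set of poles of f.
The singularities of f are the zeros of the denominator. Factoring,
  z^3 - 10*z^2/3 + 7*I*z^2/3 + 25*z/9 + 7*I*z/9 + 4/3 = (z - 3 + 3*I)*(z - 2/3 - 2*I/3)*(z + 1/3)
so the candidates are z = 3 - 3*I, z = 2/3 + 2*I/3, z = -1/3.

Check the numerator P(z) = 3*z^2 - 1 at each one:
  P(3 - 3*I) = -1 - 54*I ≠ 0, so z = 3 - 3*I is a (simple) pole.
  P(2/3 + 2*I/3) = -1 + 8*I/3 ≠ 0, so z = 2/3 + 2*I/3 is a (simple) pole.
  P(-1/3) = -2/3 ≠ 0, so z = -1/3 is a (simple) pole.

Poles of f: {-1/3, 2/3 + 2*I/3, 3 - 3*I}

Final answer: {-1/3, 2/3 + 2*I/3, 3 - 3*I}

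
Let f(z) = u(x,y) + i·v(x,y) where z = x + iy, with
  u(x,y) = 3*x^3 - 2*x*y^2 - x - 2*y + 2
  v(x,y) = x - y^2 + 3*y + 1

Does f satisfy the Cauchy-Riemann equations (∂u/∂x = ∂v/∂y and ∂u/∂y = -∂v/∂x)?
∂u/∂x = 9*x^2 - 2*y^2 - 1
∂v/∂y = 3 - 2*y
∂u/∂y = -4*x*y - 2
∂v/∂x = 1
∂u/∂x ≠ ∂v/∂y and ∂u/∂y ≠ -∂v/∂x; the Cauchy-Riemann equations are not satisfied, so f is not analytic.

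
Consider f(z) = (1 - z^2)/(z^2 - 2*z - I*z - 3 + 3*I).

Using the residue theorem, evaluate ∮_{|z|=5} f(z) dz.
By the residue theorem, ∮_C f(z) dz = 2πi · (sum of the residues of f at the poles inside |z| = 5).

The denominator factors as (z + 1 - I)*(z - 3), so the singularities of f are simple poles at z = -1 + I, z = 3.
  |-1 + I|² = 2 < 25 = 5², so this pole is inside the contour.
  |3|² = 9 < 25 = 5², so this pole is inside the contour.

With P(z) = 1 - z^2 and Q(z) = z^2 - 2*z - I*z - 3 + 3*I, each pole is simple, so Res(f, z₀) = P(z₀)/Q'(z₀) with Q'(z) = 2*z - 2 - I.
  Res(f, -1 + I) = P(-1 + I)/Q'(-1 + I) = (1 + 2*I)/(-4 + I) = -2/17 - 9*I/17
  Res(f, 3) = P(3)/Q'(3) = (-8)/(4 - I) = -32/17 - 8*I/17

Sum of residues inside C: -2 - I
∮_C f(z) dz = 2πi · (-2 - I) = pi*(2 - 4*I)

Final answer: pi*(2 - 4*I)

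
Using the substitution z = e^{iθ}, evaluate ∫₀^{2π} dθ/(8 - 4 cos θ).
sqrt(3)*pi/6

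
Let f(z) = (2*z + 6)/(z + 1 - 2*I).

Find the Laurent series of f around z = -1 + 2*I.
(4 + 4*I)/(z + 1 - 2*I) + 2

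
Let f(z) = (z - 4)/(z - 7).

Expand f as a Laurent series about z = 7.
Put w = z - (7), i.e. z = w + 7. The denominator is w, so it suffices to rewrite the numerator in powers of w.

P(z) = z - 4
P(w + 7) = 3 + w

Dividing each term by w:
  f = 3/w + 1

Substituting back w = z - 7:
  f(z) = 3/(z - 7) + 1

The series is finite because the numerator is a polynomial; the negative powers form the principal part, and the coefficient of 1/(z - 7) gives Res(f, 7) = 3.

Final answer: 3/(z - 7) + 1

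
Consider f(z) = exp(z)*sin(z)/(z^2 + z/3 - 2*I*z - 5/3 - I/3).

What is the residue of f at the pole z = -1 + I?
Write f(z) = P(z)/Q(z) with P(z) = exp(z)*sin(z) and Q(z) = z^2 + z/3 - 2*I*z - 5/3 - I/3.
The denominator factors as Q(z) = (z + 1 - I)*(z - 2/3 - I), so z = -1 + I is a simple zero of Q and P is analytic there; z = -1 + I is therefore a simple pole and
  Res(f, z₀) = P(z₀)/Q'(z₀).

Q'(z) = 2*z + 1/3 - 2*I, so Q'(-1 + I) = -5/3.
P(-1 + I) = -exp(-1 + I)*sin(1 - I).

Res(f, -1 + I) = (-exp(-1 + I)*sin(1 - I))/(-5/3) = 3*exp(-1 + I)*sin(1 - I)/5

Final answer: 3*exp(-1 + I)*sin(1 - I)/5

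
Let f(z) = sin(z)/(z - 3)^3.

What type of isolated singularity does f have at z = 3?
Write f(z) = g(z)/(z - 3)^3 with g(z) = sin(z).
g is entire and g(3) = sin(3) ≠ 0, so no factor of (z - 3) cancels: the Laurent expansion of f about z = 3 starts at the power -3, i.e. lim_{z→z₀} (z - z₀)^3 f(z) = sin(3) is finite and nonzero.
So z = 3 is a pole of order 3.

Final answer: pole of order 3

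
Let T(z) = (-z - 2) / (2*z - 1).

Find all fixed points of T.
T(z) = z means -z - 2 = z*(2*z - 1), i.e.
  2*z^2 + 2 = 0.
Discriminant: (0)^2 - 4*(2)*(2) = -16, so the roots are complex conjugates.
  z = (0 ± I*sqrt(16))/(2*(2))
Fixed points: {-I, I}

Final answer: {-I, I}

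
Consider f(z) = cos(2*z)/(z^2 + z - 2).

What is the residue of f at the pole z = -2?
-cos(4)/3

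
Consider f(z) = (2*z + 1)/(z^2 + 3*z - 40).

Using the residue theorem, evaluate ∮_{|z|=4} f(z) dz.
0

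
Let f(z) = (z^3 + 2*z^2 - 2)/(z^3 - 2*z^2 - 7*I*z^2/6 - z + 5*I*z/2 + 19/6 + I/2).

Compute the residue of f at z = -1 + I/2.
-678/5933 - 1191*I/11866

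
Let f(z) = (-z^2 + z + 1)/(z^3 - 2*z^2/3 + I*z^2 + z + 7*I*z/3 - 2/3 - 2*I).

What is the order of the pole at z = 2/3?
Factor the denominator:
  z^3 - 2*z^2/3 + I*z^2 + z + 7*I*z/3 - 2/3 - 2*I = (z - 2/3)*(z - 1 + 2*I)*(z + 1 - I)

The numerator P(z) = -z^2 + z + 1 has P(2/3) = 11/9 ≠ 0, so no factor of (z - 2/3) cancels.
Near z = 2/3 we can therefore write f(z) = g(z)/(z - 2/3) with g analytic at 2/3 and g(2/3) ≠ 0 (g is the numerator divided by the remaining denominator factors).

Hence z = 2/3 is a pole of order 1.

Final answer: 1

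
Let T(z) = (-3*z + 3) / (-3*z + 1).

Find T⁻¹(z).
(z - 3)/(3*z - 3)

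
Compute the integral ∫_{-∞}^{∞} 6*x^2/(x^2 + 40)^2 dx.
3*sqrt(10)*pi/20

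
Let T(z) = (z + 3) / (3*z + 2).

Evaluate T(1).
Substitute z = 1:
  numerator:   (1) + 3 = 4
  denominator: 3*(1) + 2 = 5
T(1) = (4)/(5) = 4/5

Final answer: 4/5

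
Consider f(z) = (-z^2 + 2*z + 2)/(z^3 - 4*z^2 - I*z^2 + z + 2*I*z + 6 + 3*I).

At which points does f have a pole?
The singularities of f are the zeros of the denominator. Factoring,
  z^3 - 4*z^2 - I*z^2 + z + 2*I*z + 6 + 3*I = (z - 2 - I)*(z + 1)*(z - 3)
so the candidates are z = 2 + I, z = -1, z = 3.

Check the numerator P(z) = -z^2 + 2*z + 2 at each one:
  P(2 + I) = 3 - 2*I ≠ 0, so z = 2 + I is a (simple) pole.
  P(-1) = -1 ≠ 0, so z = -1 is a (simple) pole.
  P(3) = -1 ≠ 0, so z = 3 is a (simple) pole.

Poles of f: {-1, 2 + I, 3}

Final answer: {-1, 2 + I, 3}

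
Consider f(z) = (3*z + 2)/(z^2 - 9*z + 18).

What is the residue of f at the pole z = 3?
-11/3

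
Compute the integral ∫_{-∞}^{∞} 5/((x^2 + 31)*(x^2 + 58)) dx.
5*pi*(-31*sqrt(58) + 58*sqrt(31))/48546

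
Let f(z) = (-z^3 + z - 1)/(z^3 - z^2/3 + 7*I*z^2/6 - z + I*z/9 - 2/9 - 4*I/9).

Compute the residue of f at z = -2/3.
-259/654 - 481*I/654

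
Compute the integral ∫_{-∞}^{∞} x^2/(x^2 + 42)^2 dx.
Let f(z) = z^2/(z^2 + 42)^2. The denominator has no real zeros and deg Q - deg P = 2 ≥ 2, so the integral of f over the upper semicircle |z| = R tends to 0 as R → ∞. Closing the contour in the upper half-plane,
  ∫_{-∞}^{∞} f(x) dx = 2πi · Σ Res(f, z_k)  over the poles with Im z_k > 0.

Zeros of the denominator: z^2 + 42 = 0 gives z = ±sqrt(42)*I.
Upper half-plane: z = sqrt(42)*I (a pole of order 2).

Write f(z) = g(z)/(z - sqrt(42)*I)^2 with g(z) = z^2/(z + sqrt(42)*I)^2. For a double pole, Res(f, z₀) = g'(z₀):
  g'(z) = 2*sqrt(42)*I*z/(z + sqrt(42)*I)^3
  Res(f, sqrt(42)*I) = g'(sqrt(42)*I) = -sqrt(42)*I/168

∫_{-∞}^{∞} f(x) dx = 2πi · (-sqrt(42)*I/168) = sqrt(42)*pi/84

Final answer: sqrt(42)*pi/84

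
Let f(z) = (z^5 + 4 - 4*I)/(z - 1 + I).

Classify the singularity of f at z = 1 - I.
The numerator vanishes at z = 1 - I ((1 - I)^5 = -4 + 4*I), so it is divisible by z - 1 + I:
  z^5 + 4 - 4*I = (z - 1 + I)*(z^4 + z^3 - I*z^3 - 2*I*z^2 - 2*z - 2*I*z - 4)
Hence for z ≠ 1 - I, f(z) = z^4 + z^3 - I*z^3 - 2*I*z^2 - 2*z - 2*I*z - 4, a polynomial, and lim_{z→1 - I} f(z) = -20 is finite.
So the singularity is removable.

Final answer: removable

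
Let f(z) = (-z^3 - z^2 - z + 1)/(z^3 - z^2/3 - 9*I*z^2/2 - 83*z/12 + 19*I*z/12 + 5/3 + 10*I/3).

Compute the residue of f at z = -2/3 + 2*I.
Write f(z) = P(z)/Q(z) with P(z) = -z^3 - z^2 - z + 1 and Q(z) = z^3 - z^2/3 - 9*I*z^2/2 - 83*z/12 + 19*I*z/12 + 5/3 + 10*I/3.
The denominator factors as Q(z) = (z - 1/2 - I)*(z - 1/2 - 3*I/2)*(z + 2/3 - 2*I), so z = -2/3 + 2*I is a simple zero of Q and P is analytic there; z = -2/3 + 2*I is therefore a simple pole and
  Res(f, z₀) = P(z₀)/Q'(z₀).

Q'(z) = 3*z^2 - 2*z/3 - 9*I*z - 83/12 + 19*I/12, so Q'(-2/3 + 2*I) = 31/36 - 7*I/4.
P(-2/3 + 2*I) = -67/27 + 6*I.

Res(f, -2/3 + 2*I) = (-67/27 + 6*I)/(31/36 - 7*I/4) = -24566/7395 + 534*I/2465

Final answer: -24566/7395 + 534*I/2465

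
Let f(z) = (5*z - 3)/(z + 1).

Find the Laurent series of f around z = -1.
Put w = z - (-1), i.e. z = w - 1. The denominator is w, so it suffices to rewrite the numerator in powers of w.

P(z) = 5*z - 3
P(w - 1) = -8 + 5*w

Dividing each term by w:
  f = -8/w + 5

Substituting back w = z + 1:
  f(z) = -8/(z + 1) + 5

The series is finite because the numerator is a polynomial; the negative powers form the principal part, and the coefficient of 1/(z + 1) gives Res(f, -1) = -8.

Final answer: -8/(z + 1) + 5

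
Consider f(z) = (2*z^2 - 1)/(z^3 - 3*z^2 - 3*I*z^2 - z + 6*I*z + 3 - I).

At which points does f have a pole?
{I, 1 + I, 2 + I}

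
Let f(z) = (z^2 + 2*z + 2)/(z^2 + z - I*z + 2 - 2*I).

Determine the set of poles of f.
The singularities of f are the zeros of the denominator. Factoring,
  z^2 + z - I*z + 2 - 2*I = (z - 2*I)*(z + 1 + I)
so the candidates are z = 2*I, z = -1 - I.

Check the numerator P(z) = z^2 + 2*z + 2 at each one:
  P(2*I) = -2 + 4*I ≠ 0, so z = 2*I is a (simple) pole.
  P(-1 - I) = 0, so the factor (z + 1 + I) cancels and z = -1 - I is only a removable singularity, not a pole.

Poles of f: {2*I}

Final answer: {2*I}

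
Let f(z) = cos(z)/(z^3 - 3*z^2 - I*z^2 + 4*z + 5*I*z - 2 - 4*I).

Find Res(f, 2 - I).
Write f(z) = P(z)/Q(z) with P(z) = cos(z) and Q(z) = z^3 - 3*z^2 - I*z^2 + 4*z + 5*I*z - 2 - 4*I.
The denominator factors as Q(z) = (z - 1)*(z - 2 + I)*(z - 2*I), so z = 2 - I is a simple zero of Q and P is analytic there; z = 2 - I is therefore a simple pole and
  Res(f, z₀) = P(z₀)/Q'(z₀).

Q'(z) = 3*z^2 - 6*z - 2*I*z + 4 + 5*I, so Q'(2 - I) = -1 - 5*I.
P(2 - I) = cos(2 - I).

Res(f, 2 - I) = (cos(2 - I))/(-1 - 5*I) = (-1/26 + 5*I/26)*cos(2 - I)

Final answer: (-1/26 + 5*I/26)*cos(2 - I)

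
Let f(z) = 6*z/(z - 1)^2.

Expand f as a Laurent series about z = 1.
Put w = z - (1), i.e. z = w + 1. The denominator is w^2, so it suffices to rewrite the numerator in powers of w.

P(z) = 6*z
P(w + 1) = 6 + 6*w

Dividing each term by w^2:
  f = 6/w^2 + 6/w

Substituting back w = z - 1:
  f(z) = 6/(z - 1)^2 + 6/(z - 1)

The series is finite because the numerator is a polynomial; the negative powers form the principal part, and the coefficient of 1/(z - 1) gives Res(f, 1) = 6.

Final answer: 6/(z - 1)^2 + 6/(z - 1)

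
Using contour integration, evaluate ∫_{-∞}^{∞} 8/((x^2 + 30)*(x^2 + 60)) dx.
Let f(z) = 8/((z^2 + 30)*(z^2 + 60)). The denominator has no real zeros and deg Q - deg P = 4 ≥ 2, so the integral of f over the upper semicircle |z| = R tends to 0 as R → ∞. Closing the contour in the upper half-plane,
  ∫_{-∞}^{∞} f(x) dx = 2πi · Σ Res(f, z_k)  over the poles with Im z_k > 0.

Zeros of the denominator: z^2 + 60 = 0 gives z = ±2*sqrt(15)*I; z^2 + 30 = 0 gives z = ±sqrt(30)*I.
Upper half-plane: z = 2*sqrt(15)*I, z = sqrt(30)*I (simple).

Each pole is a simple zero of Q(z) = z^4 + 90*z^2 + 1800, so Res(f, z₀) = P(z₀)/Q'(z₀) with P(z) = 8, Q'(z) = 4*z^3 + 180*z:
  Res(f, 2*sqrt(15)*I) = (8)/(-120*sqrt(15)*I) = sqrt(15)*I/225
  Res(f, sqrt(30)*I) = (8)/(60*sqrt(30)*I) = -sqrt(30)*I/225

Sum of residues: I*(-sqrt(30) + sqrt(15))/225
∫_{-∞}^{∞} f(x) dx = 2πi · (I*(-sqrt(30) + sqrt(15))/225) = 2*pi*(-sqrt(15) + sqrt(30))/225

Final answer: 2*pi*(-sqrt(15) + sqrt(30))/225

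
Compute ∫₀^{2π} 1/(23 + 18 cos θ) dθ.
Let J = ∫₀^{2π} dθ/(23 + 18 cos θ).
Put z = e^{iθ}: then cos θ = (z + 1/z)/2, dθ = dz/(iz), and z runs once counterclockwise around |z| = 1:
  J = ∮_{|z|=1} 1/(23 + 18*(z + 1/z)/2) · dz/(iz) = (2/i) ∮_{|z|=1} dz/(18*z^2 + 46*z + 18).
The roots of 18*z^2 + 46*z + 18 are z = (-23 ± sqrt(23^2 - 18^2))/18, with sqrt(205) = sqrt(205); their product is 1, so only z₊ = -23/18 + sqrt(205)/18 lies inside the unit circle (z₋ = -23/18 - sqrt(205)/18 lies outside).
z₊ is a simple zero of q(z) = 18*z^2 + 46*z + 18, so Res(1/q, z₊) = 1/q'(z₊) with q'(z) = 36*z + 46; and q'(z₊) = 18*(z₊ - z₋) = 2*sqrt(205).
Therefore J = (2/i) · 2πi · 1/(2*sqrt(205)) = 2*pi/(sqrt(205)) = 2*sqrt(205)*pi/205

Final answer: 2*sqrt(205)*pi/205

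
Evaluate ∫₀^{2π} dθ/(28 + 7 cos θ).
Let J = ∫₀^{2π} dθ/(28 + 7 cos θ).
Put z = e^{iθ}: then cos θ = (z + 1/z)/2, dθ = dz/(iz), and z runs once counterclockwise around |z| = 1:
  J = ∮_{|z|=1} 1/(28 + 7*(z + 1/z)/2) · dz/(iz) = (2/i) ∮_{|z|=1} dz/(7*z^2 + 56*z + 7).
The roots of 7*z^2 + 56*z + 7 are z = (-28 ± sqrt(28^2 - 7^2))/7, with sqrt(735) = 7*sqrt(15); their product is 1, so only z₊ = -4 + sqrt(15) lies inside the unit circle (z₋ = -4 - sqrt(15) lies outside).
z₊ is a simple zero of q(z) = 7*z^2 + 56*z + 7, so Res(1/q, z₊) = 1/q'(z₊) with q'(z) = 14*z + 56; and q'(z₊) = 7*(z₊ - z₋) = 14*sqrt(15).
Therefore J = (2/i) · 2πi · 1/(14*sqrt(15)) = 2*pi/(7*sqrt(15)) = 2*sqrt(15)*pi/105

Final answer: 2*sqrt(15)*pi/105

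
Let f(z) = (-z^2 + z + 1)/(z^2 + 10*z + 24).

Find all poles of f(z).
The singularities of f are the zeros of the denominator. Factoring,
  z^2 + 10*z + 24 = (z + 6)*(z + 4)
so the candidates are z = -6, z = -4.

Check the numerator P(z) = -z^2 + z + 1 at each one:
  P(-6) = -41 ≠ 0, so z = -6 is a (simple) pole.
  P(-4) = -19 ≠ 0, so z = -4 is a (simple) pole.

Poles of f: {-6, -4}

Final answer: {-6, -4}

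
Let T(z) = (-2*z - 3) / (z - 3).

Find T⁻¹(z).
(3*z - 3)/(z + 2)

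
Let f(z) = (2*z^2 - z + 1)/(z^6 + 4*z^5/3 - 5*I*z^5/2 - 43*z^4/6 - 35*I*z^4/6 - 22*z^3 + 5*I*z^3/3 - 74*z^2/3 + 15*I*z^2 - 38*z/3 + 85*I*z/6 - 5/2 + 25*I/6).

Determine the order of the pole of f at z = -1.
4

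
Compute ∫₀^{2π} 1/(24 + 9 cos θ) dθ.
Let J = ∫₀^{2π} dθ/(24 + 9 cos θ).
Put z = e^{iθ}: then cos θ = (z + 1/z)/2, dθ = dz/(iz), and z runs once counterclockwise around |z| = 1:
  J = ∮_{|z|=1} 1/(24 + 9*(z + 1/z)/2) · dz/(iz) = (2/i) ∮_{|z|=1} dz/(9*z^2 + 48*z + 9).
The roots of 9*z^2 + 48*z + 9 are z = (-24 ± sqrt(24^2 - 9^2))/9, with sqrt(495) = 3*sqrt(55); their product is 1, so only z₊ = -8/3 + sqrt(55)/3 lies inside the unit circle (z₋ = -8/3 - sqrt(55)/3 lies outside).
z₊ is a simple zero of q(z) = 9*z^2 + 48*z + 9, so Res(1/q, z₊) = 1/q'(z₊) with q'(z) = 18*z + 48; and q'(z₊) = 9*(z₊ - z₋) = 6*sqrt(55).
Therefore J = (2/i) · 2πi · 1/(6*sqrt(55)) = 2*pi/(3*sqrt(55)) = 2*sqrt(55)*pi/165

Final answer: 2*sqrt(55)*pi/165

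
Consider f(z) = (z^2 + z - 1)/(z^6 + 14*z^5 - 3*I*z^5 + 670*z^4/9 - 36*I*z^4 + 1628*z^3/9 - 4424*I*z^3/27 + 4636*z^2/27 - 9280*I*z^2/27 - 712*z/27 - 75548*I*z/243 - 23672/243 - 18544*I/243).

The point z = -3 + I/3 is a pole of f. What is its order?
Factor the denominator:
  z^6 + 14*z^5 - 3*I*z^5 + 670*z^4/9 - 36*I*z^4 + 1628*z^3/9 - 4424*I*z^3/27 + 4636*z^2/27 - 9280*I*z^2/27 - 712*z/27 - 75548*I*z/243 - 23672/243 - 18544*I/243 = (z + 3 - I/3)^4*(z - 2*I/3)*(z + 2 - I)

The numerator P(z) = z^2 + z - 1 has P(-3 + I/3) = 44/9 - 5*I/3 ≠ 0, so no factor of (z + 3 - I/3) cancels.
Near z = -3 + I/3 we can therefore write f(z) = g(z)/(z + 3 - I/3)^4 with g analytic at -3 + I/3 and g(-3 + I/3) ≠ 0 (g is the numerator divided by the remaining denominator factors).

Hence z = -3 + I/3 is a pole of order 4.

Final answer: 4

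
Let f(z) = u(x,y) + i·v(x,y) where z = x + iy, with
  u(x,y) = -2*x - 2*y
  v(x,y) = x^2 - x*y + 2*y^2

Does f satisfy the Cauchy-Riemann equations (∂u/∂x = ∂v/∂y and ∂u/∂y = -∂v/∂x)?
∂u/∂x = -2
∂v/∂y = -x + 4*y
∂u/∂y = -2
∂v/∂x = 2*x - y
∂u/∂x ≠ ∂v/∂y and ∂u/∂y ≠ -∂v/∂x; the Cauchy-Riemann equations are not satisfied, so f is not analytic.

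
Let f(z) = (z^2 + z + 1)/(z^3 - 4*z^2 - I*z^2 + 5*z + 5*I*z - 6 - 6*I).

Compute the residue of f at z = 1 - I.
Write f(z) = P(z)/Q(z) with P(z) = z^2 + z + 1 and Q(z) = z^3 - 4*z^2 - I*z^2 + 5*z + 5*I*z - 6 - 6*I.
The denominator factors as Q(z) = (z - 3)*(z - 1 + I)*(z - 2*I), so z = 1 - I is a simple zero of Q and P is analytic there; z = 1 - I is therefore a simple pole and
  Res(f, z₀) = P(z₀)/Q'(z₀).

Q'(z) = 3*z^2 - 8*z - 2*I*z + 5 + 5*I, so Q'(1 - I) = -5 + 5*I.
P(1 - I) = 2 - 3*I.

Res(f, 1 - I) = (2 - 3*I)/(-5 + 5*I) = -1/2 + I/10

Final answer: -1/2 + I/10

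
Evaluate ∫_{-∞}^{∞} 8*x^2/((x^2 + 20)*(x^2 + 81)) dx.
Let f(z) = 8*z^2/((z^2 + 20)*(z^2 + 81)). The denominator has no real zeros and deg Q - deg P = 2 ≥ 2, so the integral of f over the upper semicircle |z| = R tends to 0 as R → ∞. Closing the contour in the upper half-plane,
  ∫_{-∞}^{∞} f(x) dx = 2πi · Σ Res(f, z_k)  over the poles with Im z_k > 0.

Zeros of the denominator: z^2 + 20 = 0 gives z = ±2*sqrt(5)*I; z^2 + 81 = 0 gives z = ±9*I.
Upper half-plane: z = 9*I, z = 2*sqrt(5)*I (simple).

Each pole is a simple zero of Q(z) = z^4 + 101*z^2 + 1620, so Res(f, z₀) = P(z₀)/Q'(z₀) with P(z) = 8*z^2, Q'(z) = 4*z^3 + 202*z:
  Res(f, 9*I) = (-648)/(-1098*I) = -36*I/61
  Res(f, 2*sqrt(5)*I) = (-160)/(244*sqrt(5)*I) = 8*sqrt(5)*I/61

Sum of residues: 4*I*(-9 + 2*sqrt(5))/61
∫_{-∞}^{∞} f(x) dx = 2πi · (4*I*(-9 + 2*sqrt(5))/61) = 8*pi*(9 - 2*sqrt(5))/61

Final answer: 8*pi*(9 - 2*sqrt(5))/61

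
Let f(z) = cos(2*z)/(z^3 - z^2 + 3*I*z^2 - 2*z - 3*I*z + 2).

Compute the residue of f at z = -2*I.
Write f(z) = P(z)/Q(z) with P(z) = cos(2*z) and Q(z) = z^3 - z^2 + 3*I*z^2 - 2*z - 3*I*z + 2.
The denominator factors as Q(z) = (z - 1)*(z + I)*(z + 2*I), so z = -2*I is a simple zero of Q and P is analytic there; z = -2*I is therefore a simple pole and
  Res(f, z₀) = P(z₀)/Q'(z₀).

Q'(z) = 3*z^2 - 2*z + 6*I*z - 2 - 3*I, so Q'(-2*I) = -2 + I.
P(-2*I) = cosh(4).

Res(f, -2*I) = (cosh(4))/(-2 + I) = (-2/5 - I/5)*cosh(4)

Final answer: (-2/5 - I/5)*cosh(4)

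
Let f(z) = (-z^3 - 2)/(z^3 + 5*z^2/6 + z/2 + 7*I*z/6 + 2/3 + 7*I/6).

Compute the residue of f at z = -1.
Write f(z) = P(z)/Q(z) with P(z) = -z^3 - 2 and Q(z) = z^3 + 5*z^2/6 + z/2 + 7*I*z/6 + 2/3 + 7*I/6.
The denominator factors as Q(z) = (z + 1/2 - I)*(z + 1)*(z - 2/3 + I), so z = -1 is a simple zero of Q and P is analytic there; z = -1 is therefore a simple pole and
  Res(f, z₀) = P(z₀)/Q'(z₀).

Q'(z) = 3*z^2 + 5*z/3 + 1/2 + 7*I/6, so Q'(-1) = 11/6 + 7*I/6.
P(-1) = -1.

Res(f, -1) = (-1)/(11/6 + 7*I/6) = -33/85 + 21*I/85

Final answer: -33/85 + 21*I/85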